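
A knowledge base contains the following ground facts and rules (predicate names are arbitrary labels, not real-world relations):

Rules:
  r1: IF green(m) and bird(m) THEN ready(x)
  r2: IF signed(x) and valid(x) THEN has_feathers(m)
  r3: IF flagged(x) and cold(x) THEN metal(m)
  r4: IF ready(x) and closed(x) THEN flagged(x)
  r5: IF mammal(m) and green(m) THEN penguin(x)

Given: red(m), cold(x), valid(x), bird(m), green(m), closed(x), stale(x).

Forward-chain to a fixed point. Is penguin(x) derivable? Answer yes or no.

no

Round 1: r1 [IF green(m) and bird(m) THEN ready(x)]. New: ready(x).
Round 2: r4 [IF ready(x) and closed(x) THEN flagged(x)]. New: flagged(x).
Round 3: r3 [IF flagged(x) and cold(x) THEN metal(m)]. New: metal(m).
Fixed point reached. penguin(x) is concluded only by r5; r5 needs mammal(m) (never derived).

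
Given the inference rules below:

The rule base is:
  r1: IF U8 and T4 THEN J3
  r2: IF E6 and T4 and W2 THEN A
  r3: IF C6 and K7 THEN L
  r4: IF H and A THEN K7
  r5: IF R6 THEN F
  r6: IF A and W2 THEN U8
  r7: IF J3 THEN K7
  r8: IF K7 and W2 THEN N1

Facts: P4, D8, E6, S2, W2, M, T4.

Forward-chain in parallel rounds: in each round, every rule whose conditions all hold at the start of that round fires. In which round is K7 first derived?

4

Round 1 — r2, derive A.
Round 2 — r6, derive U8.
Round 3 — r1, derive J3.
Round 4 — r7, derive K7.
K7 first appears in round 4.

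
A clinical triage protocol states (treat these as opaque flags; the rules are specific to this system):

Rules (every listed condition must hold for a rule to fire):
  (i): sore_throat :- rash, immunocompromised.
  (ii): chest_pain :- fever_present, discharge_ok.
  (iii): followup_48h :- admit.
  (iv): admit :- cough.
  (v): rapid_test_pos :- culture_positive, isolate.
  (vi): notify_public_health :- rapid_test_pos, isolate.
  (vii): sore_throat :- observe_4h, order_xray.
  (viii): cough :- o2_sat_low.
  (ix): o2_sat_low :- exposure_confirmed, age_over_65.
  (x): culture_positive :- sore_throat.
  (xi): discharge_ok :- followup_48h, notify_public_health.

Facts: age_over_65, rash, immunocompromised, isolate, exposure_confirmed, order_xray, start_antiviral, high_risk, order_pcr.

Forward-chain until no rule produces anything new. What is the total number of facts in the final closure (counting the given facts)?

Round 1 — (i), (ix), derive sore_throat, o2_sat_low.
Round 2 — (viii), (x), derive cough, culture_positive.
Round 3 — (iv), (v), derive admit, rapid_test_pos.
Round 4 — (iii), (vi), derive followup_48h, notify_public_health.
Round 5 — (xi), derive discharge_ok.
Closure: {admit, age_over_65, cough, culture_positive, discharge_ok, exposure_confirmed, followup_48h, high_risk, immunocompromised, isolate, notify_public_health, o2_sat_low, order_pcr, order_xray, rapid_test_pos, rash, sore_throat, start_antiviral} — 18 facts.

18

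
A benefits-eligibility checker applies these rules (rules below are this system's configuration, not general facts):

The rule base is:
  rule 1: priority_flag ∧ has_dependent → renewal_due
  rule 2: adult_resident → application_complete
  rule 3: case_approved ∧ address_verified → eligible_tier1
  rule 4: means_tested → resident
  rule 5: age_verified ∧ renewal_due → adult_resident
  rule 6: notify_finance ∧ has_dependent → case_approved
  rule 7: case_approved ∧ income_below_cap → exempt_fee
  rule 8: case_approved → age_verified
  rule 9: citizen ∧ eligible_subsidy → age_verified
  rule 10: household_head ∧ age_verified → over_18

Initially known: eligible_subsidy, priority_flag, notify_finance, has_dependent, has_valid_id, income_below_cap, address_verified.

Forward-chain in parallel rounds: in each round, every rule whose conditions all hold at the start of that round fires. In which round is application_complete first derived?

Round 1 fires rule 1, rule 6, giving renewal_due, case_approved.
Round 2 fires rule 3, rule 7, rule 8, giving eligible_tier1, exempt_fee, age_verified.
Round 3 fires rule 5, giving adult_resident.
Round 4 fires rule 2, giving application_complete.
application_complete first appears in round 4.

4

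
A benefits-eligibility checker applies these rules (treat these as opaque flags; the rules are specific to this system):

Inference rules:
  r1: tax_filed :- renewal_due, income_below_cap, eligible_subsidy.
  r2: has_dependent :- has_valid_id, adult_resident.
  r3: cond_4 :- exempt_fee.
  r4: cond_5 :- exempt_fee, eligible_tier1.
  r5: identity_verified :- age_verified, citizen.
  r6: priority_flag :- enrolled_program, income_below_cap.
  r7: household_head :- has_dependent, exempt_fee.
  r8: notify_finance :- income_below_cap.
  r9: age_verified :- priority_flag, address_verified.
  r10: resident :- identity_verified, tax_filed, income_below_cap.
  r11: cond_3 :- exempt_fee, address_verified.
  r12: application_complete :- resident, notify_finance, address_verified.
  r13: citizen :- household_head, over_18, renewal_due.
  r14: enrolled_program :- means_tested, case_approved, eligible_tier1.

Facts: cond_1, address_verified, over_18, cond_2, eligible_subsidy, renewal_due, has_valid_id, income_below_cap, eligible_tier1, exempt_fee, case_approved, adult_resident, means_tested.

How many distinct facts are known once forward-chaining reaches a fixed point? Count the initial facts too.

[1] r1 [tax_filed :- renewal_due, income_below_cap, eligible_subsidy.]; r2 [has_dependent :- has_valid_id, adult_resident.]; r3 [cond_4 :- exempt_fee.]; r4 [cond_5 :- exempt_fee, eligible_tier1.]; r8 [notify_finance :- income_below_cap.]; r11 [cond_3 :- exempt_fee, address_verified.]; r14 [enrolled_program :- means_tested, case_approved, eligible_tier1.]. ⇒ new: tax_filed, has_dependent, cond_4, cond_5, notify_finance, cond_3, enrolled_program.
[2] r6 [priority_flag :- enrolled_program, income_below_cap.]; r7 [household_head :- has_dependent, exempt_fee.]. ⇒ new: priority_flag, household_head.
[3] r9 [age_verified :- priority_flag, address_verified.]; r13 [citizen :- household_head, over_18, renewal_due.]. ⇒ new: age_verified, citizen.
[4] r5 [identity_verified :- age_verified, citizen.]. ⇒ new: identity_verified.
[5] r10 [resident :- identity_verified, tax_filed, income_below_cap.]. ⇒ new: resident.
[6] r12 [application_complete :- resident, notify_finance, address_verified.]. ⇒ new: application_complete.
Closure: {address_verified, adult_resident, age_verified, application_complete, case_approved, citizen, cond_1, cond_2, cond_3, cond_4, cond_5, eligible_subsidy, eligible_tier1, enrolled_program, exempt_fee, has_dependent, has_valid_id, household_head, identity_verified, income_below_cap, means_tested, notify_finance, over_18, priority_flag, renewal_due, resident, tax_filed} — 27 facts.

27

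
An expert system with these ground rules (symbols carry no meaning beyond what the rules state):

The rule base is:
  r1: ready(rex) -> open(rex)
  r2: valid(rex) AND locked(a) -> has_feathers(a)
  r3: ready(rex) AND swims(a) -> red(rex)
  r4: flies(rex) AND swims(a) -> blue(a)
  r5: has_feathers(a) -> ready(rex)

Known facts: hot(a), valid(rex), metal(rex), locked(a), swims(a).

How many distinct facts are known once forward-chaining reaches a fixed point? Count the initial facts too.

Round 1 — r2, derive has_feathers(a).
Round 2 — r5, derive ready(rex).
Round 3 — r1, r3, derive open(rex), red(rex).
Closure: {has_feathers(a), hot(a), locked(a), metal(rex), open(rex), ready(rex), red(rex), swims(a), valid(rex)} — 9 facts.

9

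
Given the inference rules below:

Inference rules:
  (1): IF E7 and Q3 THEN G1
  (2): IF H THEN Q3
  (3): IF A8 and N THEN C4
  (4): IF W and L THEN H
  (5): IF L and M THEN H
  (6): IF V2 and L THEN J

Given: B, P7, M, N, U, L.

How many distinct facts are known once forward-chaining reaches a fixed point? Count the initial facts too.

Round 1 fires (5), giving H.
Round 2 fires (2), giving Q3.
Closure: {B, H, L, M, N, P7, Q3, U} — 8 facts.

8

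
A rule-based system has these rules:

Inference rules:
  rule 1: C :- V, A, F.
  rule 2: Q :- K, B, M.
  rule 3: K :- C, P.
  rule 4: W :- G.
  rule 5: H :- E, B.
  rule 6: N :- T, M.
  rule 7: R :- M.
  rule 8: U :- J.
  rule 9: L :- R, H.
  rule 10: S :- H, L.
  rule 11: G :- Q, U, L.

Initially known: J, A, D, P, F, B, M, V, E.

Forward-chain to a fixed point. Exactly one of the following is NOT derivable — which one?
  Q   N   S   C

Round 1: rule 1 [C :- V, A, F.]; rule 5 [H :- E, B.]; rule 7 [R :- M.]; rule 8 [U :- J.]. Adds C, H, R, U.
Round 2: rule 3 [K :- C, P.]; rule 9 [L :- R, H.]. Adds K, L.
Round 3: rule 2 [Q :- K, B, M.]; rule 10 [S :- H, L.]. Adds Q, S.
Round 4: rule 11 [G :- Q, U, L.]. Adds G.
Round 5: rule 4 [W :- G.]. Adds W.
Derived: Q (round 3), S (round 3), C (round 1). N never appears in any round.

N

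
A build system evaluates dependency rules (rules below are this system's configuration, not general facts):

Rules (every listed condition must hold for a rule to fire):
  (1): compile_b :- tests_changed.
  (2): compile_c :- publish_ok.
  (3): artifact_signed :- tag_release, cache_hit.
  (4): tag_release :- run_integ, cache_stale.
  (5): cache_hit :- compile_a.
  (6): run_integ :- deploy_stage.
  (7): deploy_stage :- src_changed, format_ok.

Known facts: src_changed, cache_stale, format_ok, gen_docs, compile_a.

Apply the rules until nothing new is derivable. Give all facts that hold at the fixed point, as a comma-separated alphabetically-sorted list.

Round 1: (5) [cache_hit :- compile_a.]; (7) [deploy_stage :- src_changed, format_ok.]. Adds cache_hit, deploy_stage.
Round 2: (6) [run_integ :- deploy_stage.]. Adds run_integ.
Round 3: (4) [tag_release :- run_integ, cache_stale.]. Adds tag_release.
Round 4: (3) [artifact_signed :- tag_release, cache_hit.]. Adds artifact_signed.

artifact_signed, cache_hit, cache_stale, compile_a, deploy_stage, format_ok, gen_docs, run_integ, src_changed, tag_release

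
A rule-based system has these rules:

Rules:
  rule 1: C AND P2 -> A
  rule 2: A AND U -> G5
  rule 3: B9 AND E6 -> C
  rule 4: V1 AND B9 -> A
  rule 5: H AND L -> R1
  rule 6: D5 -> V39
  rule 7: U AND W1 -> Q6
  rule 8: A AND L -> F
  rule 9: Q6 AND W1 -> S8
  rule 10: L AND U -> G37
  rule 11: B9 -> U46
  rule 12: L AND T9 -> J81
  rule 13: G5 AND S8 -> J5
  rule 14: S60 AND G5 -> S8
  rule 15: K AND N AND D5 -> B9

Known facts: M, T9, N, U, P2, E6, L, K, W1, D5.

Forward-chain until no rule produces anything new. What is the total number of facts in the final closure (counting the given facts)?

22

Round 1 — rule 6, rule 7, rule 10, rule 12, rule 15, derive V39, Q6, G37, J81, B9.
Round 2 — rule 3, rule 9, rule 11, derive C, S8, U46.
Round 3 — rule 1, derive A.
Round 4 — rule 2, rule 8, derive G5, F.
Round 5 — rule 13, derive J5.
Closure: {A, B9, C, D5, E6, F, G37, G5, J5, J81, K, L, M, N, P2, Q6, S8, T9, U, U46, V39, W1} — 22 facts.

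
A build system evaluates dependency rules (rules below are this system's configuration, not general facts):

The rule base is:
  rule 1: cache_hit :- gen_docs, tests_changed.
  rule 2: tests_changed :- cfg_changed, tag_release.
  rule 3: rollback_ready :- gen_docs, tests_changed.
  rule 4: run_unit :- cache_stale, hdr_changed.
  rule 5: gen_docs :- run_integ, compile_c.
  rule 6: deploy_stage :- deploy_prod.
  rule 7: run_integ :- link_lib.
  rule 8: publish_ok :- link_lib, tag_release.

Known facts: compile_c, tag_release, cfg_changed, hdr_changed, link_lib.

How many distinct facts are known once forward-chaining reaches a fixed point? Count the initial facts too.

[1] rule 2 [tests_changed :- cfg_changed, tag_release.]; rule 7 [run_integ :- link_lib.]; rule 8 [publish_ok :- link_lib, tag_release.]. ⇒ new: tests_changed, run_integ, publish_ok.
[2] rule 5 [gen_docs :- run_integ, compile_c.]. ⇒ new: gen_docs.
[3] rule 1 [cache_hit :- gen_docs, tests_changed.]; rule 3 [rollback_ready :- gen_docs, tests_changed.]. ⇒ new: cache_hit, rollback_ready.
Closure: {cache_hit, cfg_changed, compile_c, gen_docs, hdr_changed, link_lib, publish_ok, rollback_ready, run_integ, tag_release, tests_changed} — 11 facts.

11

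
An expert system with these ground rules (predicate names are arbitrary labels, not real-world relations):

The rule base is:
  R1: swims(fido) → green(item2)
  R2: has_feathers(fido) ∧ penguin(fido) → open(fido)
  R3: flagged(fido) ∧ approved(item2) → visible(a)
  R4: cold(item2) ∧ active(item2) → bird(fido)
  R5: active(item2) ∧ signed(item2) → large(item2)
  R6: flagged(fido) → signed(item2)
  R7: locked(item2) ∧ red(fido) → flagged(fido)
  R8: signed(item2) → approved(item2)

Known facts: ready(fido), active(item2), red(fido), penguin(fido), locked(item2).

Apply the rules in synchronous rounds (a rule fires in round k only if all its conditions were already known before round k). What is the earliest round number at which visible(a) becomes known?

4

Round 1 fires R7, giving flagged(fido).
Round 2 fires R6, giving signed(item2).
Round 3 fires R5, R8, giving large(item2), approved(item2).
Round 4 fires R3, giving visible(a).
visible(a) first appears in round 4.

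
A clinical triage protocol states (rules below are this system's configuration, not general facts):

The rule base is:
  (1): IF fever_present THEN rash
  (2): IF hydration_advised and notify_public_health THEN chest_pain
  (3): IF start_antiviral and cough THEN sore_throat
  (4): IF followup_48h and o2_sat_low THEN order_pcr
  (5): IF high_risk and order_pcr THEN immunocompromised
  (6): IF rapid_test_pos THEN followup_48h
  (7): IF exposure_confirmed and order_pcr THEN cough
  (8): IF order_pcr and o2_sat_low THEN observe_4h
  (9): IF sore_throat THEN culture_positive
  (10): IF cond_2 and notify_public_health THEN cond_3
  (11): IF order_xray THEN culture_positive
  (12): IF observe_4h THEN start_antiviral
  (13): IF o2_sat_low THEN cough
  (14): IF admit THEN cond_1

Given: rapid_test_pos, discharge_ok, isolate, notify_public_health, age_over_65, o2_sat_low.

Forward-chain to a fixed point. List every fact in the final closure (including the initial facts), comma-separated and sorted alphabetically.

Round 1: (6) [IF rapid_test_pos THEN followup_48h]; (13) [IF o2_sat_low THEN cough]. New: followup_48h, cough.
Round 2: (4) [IF followup_48h and o2_sat_low THEN order_pcr]. New: order_pcr.
Round 3: (8) [IF order_pcr and o2_sat_low THEN observe_4h]. New: observe_4h.
Round 4: (12) [IF observe_4h THEN start_antiviral]. New: start_antiviral.
Round 5: (3) [IF start_antiviral and cough THEN sore_throat]. New: sore_throat.
Round 6: (9) [IF sore_throat THEN culture_positive]. New: culture_positive.

age_over_65, cough, culture_positive, discharge_ok, followup_48h, isolate, notify_public_health, o2_sat_low, observe_4h, order_pcr, rapid_test_pos, sore_throat, start_antiviral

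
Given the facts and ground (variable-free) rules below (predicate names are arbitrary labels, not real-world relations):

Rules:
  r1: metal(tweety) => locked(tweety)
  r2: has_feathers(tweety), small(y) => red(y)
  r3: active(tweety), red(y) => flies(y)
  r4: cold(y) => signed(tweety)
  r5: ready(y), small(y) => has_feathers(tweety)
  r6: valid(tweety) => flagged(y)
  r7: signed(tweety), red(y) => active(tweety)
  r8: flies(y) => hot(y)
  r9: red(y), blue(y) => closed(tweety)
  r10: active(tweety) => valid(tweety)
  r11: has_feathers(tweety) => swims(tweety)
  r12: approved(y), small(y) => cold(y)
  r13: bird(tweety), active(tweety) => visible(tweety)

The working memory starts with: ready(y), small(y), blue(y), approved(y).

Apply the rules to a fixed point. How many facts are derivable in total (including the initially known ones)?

15

Round 1 fires r5, r12, giving has_feathers(tweety), cold(y).
Round 2 fires r2, r4, r11, giving red(y), signed(tweety), swims(tweety).
Round 3 fires r7, r9, giving active(tweety), closed(tweety).
Round 4 fires r3, r10, giving flies(y), valid(tweety).
Round 5 fires r6, r8, giving flagged(y), hot(y).
Closure: {active(tweety), approved(y), blue(y), closed(tweety), cold(y), flagged(y), flies(y), has_feathers(tweety), hot(y), ready(y), red(y), signed(tweety), small(y), swims(tweety), valid(tweety)} — 15 facts.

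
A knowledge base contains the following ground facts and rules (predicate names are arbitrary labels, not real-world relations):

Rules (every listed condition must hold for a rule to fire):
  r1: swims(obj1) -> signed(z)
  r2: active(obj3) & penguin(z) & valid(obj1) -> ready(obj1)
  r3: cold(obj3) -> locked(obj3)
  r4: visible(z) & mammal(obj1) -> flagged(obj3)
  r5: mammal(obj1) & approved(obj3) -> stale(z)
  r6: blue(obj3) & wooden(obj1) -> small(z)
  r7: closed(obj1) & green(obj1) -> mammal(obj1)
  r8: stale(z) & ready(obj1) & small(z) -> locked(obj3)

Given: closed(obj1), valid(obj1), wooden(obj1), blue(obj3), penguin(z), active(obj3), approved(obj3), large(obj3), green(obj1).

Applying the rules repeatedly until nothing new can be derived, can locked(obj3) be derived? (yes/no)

yes

[1] r2 [active(obj3) & penguin(z) & valid(obj1) -> ready(obj1)]; r6 [blue(obj3) & wooden(obj1) -> small(z)]; r7 [closed(obj1) & green(obj1) -> mammal(obj1)]. ⇒ new: ready(obj1), small(z), mammal(obj1).
[2] r5 [mammal(obj1) & approved(obj3) -> stale(z)]. ⇒ new: stale(z).
[3] r8 [stale(z) & ready(obj1) & small(z) -> locked(obj3)]. ⇒ new: locked(obj3).
locked(obj3) appears in round 3, so it is derivable.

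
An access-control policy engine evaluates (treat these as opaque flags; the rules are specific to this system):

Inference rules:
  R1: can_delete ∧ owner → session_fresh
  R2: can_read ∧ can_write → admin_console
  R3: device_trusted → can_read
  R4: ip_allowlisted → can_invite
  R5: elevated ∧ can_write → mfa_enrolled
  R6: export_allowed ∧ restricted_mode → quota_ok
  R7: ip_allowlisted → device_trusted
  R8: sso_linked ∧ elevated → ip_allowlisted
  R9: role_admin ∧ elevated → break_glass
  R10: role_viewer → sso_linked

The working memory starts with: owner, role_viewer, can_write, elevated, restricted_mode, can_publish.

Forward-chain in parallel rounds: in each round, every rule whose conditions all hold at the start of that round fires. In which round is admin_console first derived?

[1] R5 [elevated ∧ can_write → mfa_enrolled]; R10 [role_viewer → sso_linked]. ⇒ new: mfa_enrolled, sso_linked.
[2] R8 [sso_linked ∧ elevated → ip_allowlisted]. ⇒ new: ip_allowlisted.
[3] R4 [ip_allowlisted → can_invite]; R7 [ip_allowlisted → device_trusted]. ⇒ new: can_invite, device_trusted.
[4] R3 [device_trusted → can_read]. ⇒ new: can_read.
[5] R2 [can_read ∧ can_write → admin_console]. ⇒ new: admin_console.
admin_console first appears in round 5.

5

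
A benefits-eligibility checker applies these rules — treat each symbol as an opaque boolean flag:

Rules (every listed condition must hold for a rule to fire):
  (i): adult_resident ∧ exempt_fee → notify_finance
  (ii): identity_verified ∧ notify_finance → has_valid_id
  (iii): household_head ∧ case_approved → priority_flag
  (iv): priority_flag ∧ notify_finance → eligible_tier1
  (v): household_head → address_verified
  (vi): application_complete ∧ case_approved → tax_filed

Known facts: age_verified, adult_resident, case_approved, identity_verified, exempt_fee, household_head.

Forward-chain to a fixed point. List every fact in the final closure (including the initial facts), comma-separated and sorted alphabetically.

address_verified, adult_resident, age_verified, case_approved, eligible_tier1, exempt_fee, has_valid_id, household_head, identity_verified, notify_finance, priority_flag

Round 1: (i) [adult_resident ∧ exempt_fee → notify_finance]; (iii) [household_head ∧ case_approved → priority_flag]; (v) [household_head → address_verified]. New: notify_finance, priority_flag, address_verified.
Round 2: (ii) [identity_verified ∧ notify_finance → has_valid_id]; (iv) [priority_flag ∧ notify_finance → eligible_tier1]. New: has_valid_id, eligible_tier1.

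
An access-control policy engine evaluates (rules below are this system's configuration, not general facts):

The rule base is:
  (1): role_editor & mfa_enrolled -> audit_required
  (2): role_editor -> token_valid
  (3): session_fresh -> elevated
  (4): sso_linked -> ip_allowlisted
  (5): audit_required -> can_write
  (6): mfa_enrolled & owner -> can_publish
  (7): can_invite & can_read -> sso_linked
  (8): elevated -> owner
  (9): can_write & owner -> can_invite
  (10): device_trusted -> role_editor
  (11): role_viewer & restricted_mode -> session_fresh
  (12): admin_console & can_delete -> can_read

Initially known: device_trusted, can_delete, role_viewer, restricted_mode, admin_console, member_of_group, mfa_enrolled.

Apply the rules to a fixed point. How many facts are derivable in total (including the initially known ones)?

19

[1] (10) [device_trusted -> role_editor]; (11) [role_viewer & restricted_mode -> session_fresh]; (12) [admin_console & can_delete -> can_read]. ⇒ new: role_editor, session_fresh, can_read.
[2] (1) [role_editor & mfa_enrolled -> audit_required]; (2) [role_editor -> token_valid]; (3) [session_fresh -> elevated]. ⇒ new: audit_required, token_valid, elevated.
[3] (5) [audit_required -> can_write]; (8) [elevated -> owner]. ⇒ new: can_write, owner.
[4] (6) [mfa_enrolled & owner -> can_publish]; (9) [can_write & owner -> can_invite]. ⇒ new: can_publish, can_invite.
[5] (7) [can_invite & can_read -> sso_linked]. ⇒ new: sso_linked.
[6] (4) [sso_linked -> ip_allowlisted]. ⇒ new: ip_allowlisted.
Closure: {admin_console, audit_required, can_delete, can_invite, can_publish, can_read, can_write, device_trusted, elevated, ip_allowlisted, member_of_group, mfa_enrolled, owner, restricted_mode, role_editor, role_viewer, session_fresh, sso_linked, token_valid} — 19 facts.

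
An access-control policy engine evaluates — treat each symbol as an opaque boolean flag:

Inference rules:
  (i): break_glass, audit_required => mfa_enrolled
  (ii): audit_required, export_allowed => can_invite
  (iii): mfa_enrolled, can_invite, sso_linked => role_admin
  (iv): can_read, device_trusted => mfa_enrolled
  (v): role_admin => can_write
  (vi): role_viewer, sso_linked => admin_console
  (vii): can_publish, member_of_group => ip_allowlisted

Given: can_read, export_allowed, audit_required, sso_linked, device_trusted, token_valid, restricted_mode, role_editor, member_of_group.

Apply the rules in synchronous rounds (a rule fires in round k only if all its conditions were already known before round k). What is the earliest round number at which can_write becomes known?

Round 1: (ii) [audit_required, export_allowed => can_invite]; (iv) [can_read, device_trusted => mfa_enrolled]. Adds can_invite, mfa_enrolled.
Round 2: (iii) [mfa_enrolled, can_invite, sso_linked => role_admin]. Adds role_admin.
Round 3: (v) [role_admin => can_write]. Adds can_write.
can_write first appears in round 3.

3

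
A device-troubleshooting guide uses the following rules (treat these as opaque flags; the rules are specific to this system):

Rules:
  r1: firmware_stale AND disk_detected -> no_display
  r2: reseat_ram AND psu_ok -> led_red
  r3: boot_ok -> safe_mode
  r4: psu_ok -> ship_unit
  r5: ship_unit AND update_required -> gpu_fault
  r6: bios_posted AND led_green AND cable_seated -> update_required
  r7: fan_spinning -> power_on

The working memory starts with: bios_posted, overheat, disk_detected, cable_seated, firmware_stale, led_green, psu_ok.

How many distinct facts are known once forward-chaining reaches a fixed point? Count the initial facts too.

Round 1 fires r1, r4, r6, giving no_display, ship_unit, update_required.
Round 2 fires r5, giving gpu_fault.
Closure: {bios_posted, cable_seated, disk_detected, firmware_stale, gpu_fault, led_green, no_display, overheat, psu_ok, ship_unit, update_required} — 11 facts.

11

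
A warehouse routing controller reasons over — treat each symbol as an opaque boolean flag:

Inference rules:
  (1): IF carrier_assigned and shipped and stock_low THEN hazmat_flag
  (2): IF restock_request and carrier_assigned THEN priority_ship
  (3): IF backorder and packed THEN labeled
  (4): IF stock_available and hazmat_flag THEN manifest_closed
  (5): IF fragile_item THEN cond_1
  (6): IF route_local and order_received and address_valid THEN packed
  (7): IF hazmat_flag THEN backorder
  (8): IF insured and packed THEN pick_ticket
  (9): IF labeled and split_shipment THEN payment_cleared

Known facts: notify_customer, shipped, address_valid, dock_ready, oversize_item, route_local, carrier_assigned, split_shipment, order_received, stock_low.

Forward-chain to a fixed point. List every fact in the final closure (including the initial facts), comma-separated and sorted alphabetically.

Round 1: (1) [IF carrier_assigned and shipped and stock_low THEN hazmat_flag]; (6) [IF route_local and order_received and address_valid THEN packed]. New: hazmat_flag, packed.
Round 2: (7) [IF hazmat_flag THEN backorder]. New: backorder.
Round 3: (3) [IF backorder and packed THEN labeled]. New: labeled.
Round 4: (9) [IF labeled and split_shipment THEN payment_cleared]. New: payment_cleared.

address_valid, backorder, carrier_assigned, dock_ready, hazmat_flag, labeled, notify_customer, order_received, oversize_item, packed, payment_cleared, route_local, shipped, split_shipment, stock_low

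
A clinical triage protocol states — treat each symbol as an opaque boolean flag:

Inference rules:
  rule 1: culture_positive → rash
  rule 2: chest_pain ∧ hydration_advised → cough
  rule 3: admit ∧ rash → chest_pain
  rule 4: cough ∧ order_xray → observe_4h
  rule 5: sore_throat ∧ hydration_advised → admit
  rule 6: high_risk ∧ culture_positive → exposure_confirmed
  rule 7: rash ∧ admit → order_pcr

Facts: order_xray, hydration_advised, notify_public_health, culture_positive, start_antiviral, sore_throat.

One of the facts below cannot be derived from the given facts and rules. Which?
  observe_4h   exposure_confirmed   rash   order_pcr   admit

[1] rule 1 [culture_positive → rash]; rule 5 [sore_throat ∧ hydration_advised → admit]. ⇒ new: rash, admit.
[2] rule 3 [admit ∧ rash → chest_pain]; rule 7 [rash ∧ admit → order_pcr]. ⇒ new: chest_pain, order_pcr.
[3] rule 2 [chest_pain ∧ hydration_advised → cough]. ⇒ new: cough.
[4] rule 4 [cough ∧ order_xray → observe_4h]. ⇒ new: observe_4h.
Derived: admit (round 1), observe_4h (round 4), rash (round 1), order_pcr (round 2). exposure_confirmed never appears in any round.

exposure_confirmed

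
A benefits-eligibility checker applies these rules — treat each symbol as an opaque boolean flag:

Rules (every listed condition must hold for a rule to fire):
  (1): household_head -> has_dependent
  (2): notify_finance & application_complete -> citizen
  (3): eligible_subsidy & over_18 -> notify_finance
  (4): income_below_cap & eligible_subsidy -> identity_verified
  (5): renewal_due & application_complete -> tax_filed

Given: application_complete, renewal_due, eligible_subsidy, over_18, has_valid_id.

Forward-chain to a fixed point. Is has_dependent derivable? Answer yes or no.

[1] (3) [eligible_subsidy & over_18 -> notify_finance]; (5) [renewal_due & application_complete -> tax_filed]. ⇒ new: notify_finance, tax_filed.
[2] (2) [notify_finance & application_complete -> citizen]. ⇒ new: citizen.
Fixed point reached. has_dependent is concluded only by (1); (1) needs household_head (never derived).

no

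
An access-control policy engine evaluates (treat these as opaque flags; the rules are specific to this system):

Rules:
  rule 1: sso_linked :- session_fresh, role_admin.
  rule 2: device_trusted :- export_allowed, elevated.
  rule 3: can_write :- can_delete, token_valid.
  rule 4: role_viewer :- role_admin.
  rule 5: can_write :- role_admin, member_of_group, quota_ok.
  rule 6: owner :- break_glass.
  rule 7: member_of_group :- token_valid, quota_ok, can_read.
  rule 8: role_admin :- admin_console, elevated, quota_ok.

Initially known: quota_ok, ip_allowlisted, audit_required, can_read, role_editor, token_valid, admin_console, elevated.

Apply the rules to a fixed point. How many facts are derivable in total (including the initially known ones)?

12

[1] rule 7 [member_of_group :- token_valid, quota_ok, can_read.]; rule 8 [role_admin :- admin_console, elevated, quota_ok.]. ⇒ new: member_of_group, role_admin.
[2] rule 4 [role_viewer :- role_admin.]; rule 5 [can_write :- role_admin, member_of_group, quota_ok.]. ⇒ new: role_viewer, can_write.
Closure: {admin_console, audit_required, can_read, can_write, elevated, ip_allowlisted, member_of_group, quota_ok, role_admin, role_editor, role_viewer, token_valid} — 12 facts.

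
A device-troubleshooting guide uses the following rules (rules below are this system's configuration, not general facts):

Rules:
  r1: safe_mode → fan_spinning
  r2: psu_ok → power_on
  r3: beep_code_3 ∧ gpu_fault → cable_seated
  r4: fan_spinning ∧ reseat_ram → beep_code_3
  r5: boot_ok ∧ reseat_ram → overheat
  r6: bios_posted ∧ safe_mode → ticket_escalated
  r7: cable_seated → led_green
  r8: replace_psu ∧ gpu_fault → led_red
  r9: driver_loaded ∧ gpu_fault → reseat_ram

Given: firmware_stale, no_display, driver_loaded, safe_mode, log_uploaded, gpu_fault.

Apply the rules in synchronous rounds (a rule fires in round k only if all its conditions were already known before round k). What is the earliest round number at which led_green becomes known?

4

Round 1 fires r1, r9, giving fan_spinning, reseat_ram.
Round 2 fires r4, giving beep_code_3.
Round 3 fires r3, giving cable_seated.
Round 4 fires r7, giving led_green.
led_green first appears in round 4.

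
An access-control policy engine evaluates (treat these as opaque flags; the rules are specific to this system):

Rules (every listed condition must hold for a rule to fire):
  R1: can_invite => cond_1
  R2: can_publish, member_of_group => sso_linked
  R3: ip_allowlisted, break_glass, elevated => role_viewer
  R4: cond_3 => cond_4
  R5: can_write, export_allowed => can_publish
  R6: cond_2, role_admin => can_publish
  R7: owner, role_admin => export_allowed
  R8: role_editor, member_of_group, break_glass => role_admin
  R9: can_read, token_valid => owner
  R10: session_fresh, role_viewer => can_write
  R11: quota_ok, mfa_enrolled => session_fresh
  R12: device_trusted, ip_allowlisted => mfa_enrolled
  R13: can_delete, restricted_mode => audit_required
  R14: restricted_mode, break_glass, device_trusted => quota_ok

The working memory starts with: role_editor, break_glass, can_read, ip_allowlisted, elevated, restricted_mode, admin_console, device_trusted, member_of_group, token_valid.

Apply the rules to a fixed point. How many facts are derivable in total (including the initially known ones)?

Round 1 — R3, R8, R9, R12, R14, derive role_viewer, role_admin, owner, mfa_enrolled, quota_ok.
Round 2 — R7, R11, derive export_allowed, session_fresh.
Round 3 — R10, derive can_write.
Round 4 — R5, derive can_publish.
Round 5 — R2, derive sso_linked.
Closure: {admin_console, break_glass, can_publish, can_read, can_write, device_trusted, elevated, export_allowed, ip_allowlisted, member_of_group, mfa_enrolled, owner, quota_ok, restricted_mode, role_admin, role_editor, role_viewer, session_fresh, sso_linked, token_valid} — 20 facts.

20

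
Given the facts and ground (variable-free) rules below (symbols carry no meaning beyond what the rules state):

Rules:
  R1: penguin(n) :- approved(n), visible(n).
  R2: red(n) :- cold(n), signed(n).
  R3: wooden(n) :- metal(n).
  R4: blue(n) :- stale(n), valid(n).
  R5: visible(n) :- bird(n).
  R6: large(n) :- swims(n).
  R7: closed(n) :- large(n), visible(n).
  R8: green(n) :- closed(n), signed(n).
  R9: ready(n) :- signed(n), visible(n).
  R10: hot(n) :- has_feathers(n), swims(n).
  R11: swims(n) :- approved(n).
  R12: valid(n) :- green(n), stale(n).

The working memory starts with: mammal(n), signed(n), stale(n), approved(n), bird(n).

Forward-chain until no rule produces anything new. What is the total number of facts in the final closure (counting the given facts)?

Round 1: R5 [visible(n) :- bird(n).]; R11 [swims(n) :- approved(n).]. Adds visible(n), swims(n).
Round 2: R1 [penguin(n) :- approved(n), visible(n).]; R6 [large(n) :- swims(n).]; R9 [ready(n) :- signed(n), visible(n).]. Adds penguin(n), large(n), ready(n).
Round 3: R7 [closed(n) :- large(n), visible(n).]. Adds closed(n).
Round 4: R8 [green(n) :- closed(n), signed(n).]. Adds green(n).
Round 5: R12 [valid(n) :- green(n), stale(n).]. Adds valid(n).
Round 6: R4 [blue(n) :- stale(n), valid(n).]. Adds blue(n).
Closure: {approved(n), bird(n), blue(n), closed(n), green(n), large(n), mammal(n), penguin(n), ready(n), signed(n), stale(n), swims(n), valid(n), visible(n)} — 14 facts.

14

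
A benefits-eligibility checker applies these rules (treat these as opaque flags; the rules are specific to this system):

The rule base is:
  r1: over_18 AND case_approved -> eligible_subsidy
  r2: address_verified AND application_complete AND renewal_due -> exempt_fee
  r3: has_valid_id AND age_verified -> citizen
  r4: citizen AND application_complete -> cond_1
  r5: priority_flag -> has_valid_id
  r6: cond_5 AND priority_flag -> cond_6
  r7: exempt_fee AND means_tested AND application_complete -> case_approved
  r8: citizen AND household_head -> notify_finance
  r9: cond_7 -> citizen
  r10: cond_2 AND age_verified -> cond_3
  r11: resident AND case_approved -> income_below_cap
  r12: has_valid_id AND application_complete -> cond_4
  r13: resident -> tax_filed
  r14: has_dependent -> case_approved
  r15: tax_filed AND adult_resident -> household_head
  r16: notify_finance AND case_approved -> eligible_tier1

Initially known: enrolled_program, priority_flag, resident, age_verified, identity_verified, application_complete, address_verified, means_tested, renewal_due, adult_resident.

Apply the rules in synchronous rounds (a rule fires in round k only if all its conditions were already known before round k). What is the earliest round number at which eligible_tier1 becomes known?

4

Round 1: r2 [address_verified AND application_complete AND renewal_due -> exempt_fee]; r5 [priority_flag -> has_valid_id]; r13 [resident -> tax_filed]. New: exempt_fee, has_valid_id, tax_filed.
Round 2: r3 [has_valid_id AND age_verified -> citizen]; r7 [exempt_fee AND means_tested AND application_complete -> case_approved]; r12 [has_valid_id AND application_complete -> cond_4]; r15 [tax_filed AND adult_resident -> household_head]. New: citizen, case_approved, cond_4, household_head.
Round 3: r4 [citizen AND application_complete -> cond_1]; r8 [citizen AND household_head -> notify_finance]; r11 [resident AND case_approved -> income_below_cap]. New: cond_1, notify_finance, income_below_cap.
Round 4: r16 [notify_finance AND case_approved -> eligible_tier1]. New: eligible_tier1.
eligible_tier1 first appears in round 4.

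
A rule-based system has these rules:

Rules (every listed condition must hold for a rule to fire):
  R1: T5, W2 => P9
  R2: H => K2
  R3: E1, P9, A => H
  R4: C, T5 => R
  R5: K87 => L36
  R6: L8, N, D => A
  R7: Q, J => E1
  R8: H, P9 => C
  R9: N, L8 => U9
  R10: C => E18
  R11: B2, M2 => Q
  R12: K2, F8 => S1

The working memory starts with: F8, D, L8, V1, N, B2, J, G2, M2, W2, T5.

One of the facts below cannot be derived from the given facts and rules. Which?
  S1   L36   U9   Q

Round 1: R1 [T5, W2 => P9]; R6 [L8, N, D => A]; R9 [N, L8 => U9]; R11 [B2, M2 => Q]. New: P9, A, U9, Q.
Round 2: R7 [Q, J => E1]. New: E1.
Round 3: R3 [E1, P9, A => H]. New: H.
Round 4: R2 [H => K2]; R8 [H, P9 => C]. New: K2, C.
Round 5: R4 [C, T5 => R]; R10 [C => E18]; R12 [K2, F8 => S1]. New: R, E18, S1.
Derived: S1 (round 5), Q (round 1), U9 (round 1). L36 never appears in any round.

L36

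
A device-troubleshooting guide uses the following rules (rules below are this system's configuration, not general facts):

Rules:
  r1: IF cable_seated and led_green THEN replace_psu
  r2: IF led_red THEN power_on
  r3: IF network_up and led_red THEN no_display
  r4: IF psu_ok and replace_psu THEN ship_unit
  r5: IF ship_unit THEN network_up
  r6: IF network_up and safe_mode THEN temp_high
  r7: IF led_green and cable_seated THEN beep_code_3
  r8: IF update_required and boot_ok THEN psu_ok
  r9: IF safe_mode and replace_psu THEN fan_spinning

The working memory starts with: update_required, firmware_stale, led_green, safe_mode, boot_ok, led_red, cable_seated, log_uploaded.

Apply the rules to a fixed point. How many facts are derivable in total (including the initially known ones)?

17

Round 1 — r1, r2, r7, r8, derive replace_psu, power_on, beep_code_3, psu_ok.
Round 2 — r4, r9, derive ship_unit, fan_spinning.
Round 3 — r5, derive network_up.
Round 4 — r3, r6, derive no_display, temp_high.
Closure: {beep_code_3, boot_ok, cable_seated, fan_spinning, firmware_stale, led_green, led_red, log_uploaded, network_up, no_display, power_on, psu_ok, replace_psu, safe_mode, ship_unit, temp_high, update_required} — 17 facts.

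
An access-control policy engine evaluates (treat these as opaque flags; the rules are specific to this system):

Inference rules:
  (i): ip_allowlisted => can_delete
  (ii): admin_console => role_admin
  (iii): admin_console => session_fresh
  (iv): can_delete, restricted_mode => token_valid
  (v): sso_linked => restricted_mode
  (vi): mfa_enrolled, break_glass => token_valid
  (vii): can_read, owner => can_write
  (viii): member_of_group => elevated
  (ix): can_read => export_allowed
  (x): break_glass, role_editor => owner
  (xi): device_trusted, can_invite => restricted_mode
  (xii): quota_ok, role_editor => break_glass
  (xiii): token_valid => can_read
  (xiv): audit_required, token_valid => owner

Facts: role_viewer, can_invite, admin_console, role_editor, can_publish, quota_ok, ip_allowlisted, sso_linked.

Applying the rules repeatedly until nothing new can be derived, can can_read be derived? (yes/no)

yes

Round 1: (i) [ip_allowlisted => can_delete]; (ii) [admin_console => role_admin]; (iii) [admin_console => session_fresh]; (v) [sso_linked => restricted_mode]; (xii) [quota_ok, role_editor => break_glass]. New: can_delete, role_admin, session_fresh, restricted_mode, break_glass.
Round 2: (iv) [can_delete, restricted_mode => token_valid]; (x) [break_glass, role_editor => owner]. New: token_valid, owner.
Round 3: (xiii) [token_valid => can_read]. New: can_read.
Round 4: (vii) [can_read, owner => can_write]; (ix) [can_read => export_allowed]. New: can_write, export_allowed.
can_read appears in round 3, so it is derivable.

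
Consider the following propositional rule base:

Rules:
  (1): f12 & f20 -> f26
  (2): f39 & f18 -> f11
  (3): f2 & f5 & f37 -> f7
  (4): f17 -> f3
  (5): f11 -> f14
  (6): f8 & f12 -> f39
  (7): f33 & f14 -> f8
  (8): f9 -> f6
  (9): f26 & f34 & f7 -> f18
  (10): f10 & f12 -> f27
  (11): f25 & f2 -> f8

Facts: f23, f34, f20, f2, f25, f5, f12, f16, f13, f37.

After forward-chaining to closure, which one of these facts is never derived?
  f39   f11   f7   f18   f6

f6

[1] (1) [f12 & f20 -> f26]; (3) [f2 & f5 & f37 -> f7]; (11) [f25 & f2 -> f8]. ⇒ new: f26, f7, f8.
[2] (6) [f8 & f12 -> f39]; (9) [f26 & f34 & f7 -> f18]. ⇒ new: f39, f18.
[3] (2) [f39 & f18 -> f11]. ⇒ new: f11.
[4] (5) [f11 -> f14]. ⇒ new: f14.
Derived: f7 (round 1), f18 (round 2), f39 (round 2), f11 (round 3). f6 never appears in any round.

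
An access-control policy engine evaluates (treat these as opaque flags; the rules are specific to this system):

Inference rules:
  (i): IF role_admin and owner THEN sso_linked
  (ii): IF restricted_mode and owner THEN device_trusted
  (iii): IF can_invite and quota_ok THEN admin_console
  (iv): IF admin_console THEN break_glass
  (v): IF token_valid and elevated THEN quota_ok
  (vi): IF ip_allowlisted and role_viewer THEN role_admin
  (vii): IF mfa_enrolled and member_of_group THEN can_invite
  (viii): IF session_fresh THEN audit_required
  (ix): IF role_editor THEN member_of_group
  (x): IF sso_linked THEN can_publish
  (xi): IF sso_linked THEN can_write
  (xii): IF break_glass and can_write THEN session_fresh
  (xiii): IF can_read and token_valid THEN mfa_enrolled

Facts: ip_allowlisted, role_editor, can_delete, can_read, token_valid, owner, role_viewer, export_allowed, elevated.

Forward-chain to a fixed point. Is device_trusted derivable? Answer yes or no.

[1] (v) [IF token_valid and elevated THEN quota_ok]; (vi) [IF ip_allowlisted and role_viewer THEN role_admin]; (ix) [IF role_editor THEN member_of_group]; (xiii) [IF can_read and token_valid THEN mfa_enrolled]. ⇒ new: quota_ok, role_admin, member_of_group, mfa_enrolled.
[2] (i) [IF role_admin and owner THEN sso_linked]; (vii) [IF mfa_enrolled and member_of_group THEN can_invite]. ⇒ new: sso_linked, can_invite.
[3] (iii) [IF can_invite and quota_ok THEN admin_console]; (x) [IF sso_linked THEN can_publish]; (xi) [IF sso_linked THEN can_write]. ⇒ new: admin_console, can_publish, can_write.
[4] (iv) [IF admin_console THEN break_glass]. ⇒ new: break_glass.
[5] (xii) [IF break_glass and can_write THEN session_fresh]. ⇒ new: session_fresh.
[6] (viii) [IF session_fresh THEN audit_required]. ⇒ new: audit_required.
Fixed point reached. device_trusted is concluded only by (ii); (ii) needs restricted_mode (never derived).

no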